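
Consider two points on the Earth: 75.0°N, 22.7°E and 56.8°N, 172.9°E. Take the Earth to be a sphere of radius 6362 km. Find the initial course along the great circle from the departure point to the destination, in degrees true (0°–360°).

21.9°

θ = atan2( sin Δλ·cos φ₂ ,  cos φ₁ sin φ₂ − sin φ₁ cos φ₂ cos Δλ )
  = atan2(+0.2721, +0.6755) = 21.94°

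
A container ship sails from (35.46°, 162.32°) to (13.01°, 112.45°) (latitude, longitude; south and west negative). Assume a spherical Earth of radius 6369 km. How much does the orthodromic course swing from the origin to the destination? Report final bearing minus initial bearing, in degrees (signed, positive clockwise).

At departure: θ₁ = atan2(sin Δλ cos φ₂, cos φ₁ sin φ₂ − sin φ₁ cos φ₂ cos Δλ) = 256.35°
At arrival: θ₂ = atan2(sin Δλ cos φ₁, −cos φ₂ sin φ₁ + sin φ₂ cos φ₁ cos Δλ) = 234.33°
Δθ = θ₂ − θ₁ = -22.0°

-22.0°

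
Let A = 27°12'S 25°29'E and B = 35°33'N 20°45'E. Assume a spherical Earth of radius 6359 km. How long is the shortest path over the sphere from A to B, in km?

cos σ = sin φ₁ sin φ₂ + cos φ₁ cos φ₂ cos Δλ
      = sin(-27.20°)sin(35.55°) + cos(-27.20°)cos(35.55°)cos(-4.73°) = 0.4554
σ = 62.909° → d = Rσ = 6359·1.09797 = 6982 km

6982 km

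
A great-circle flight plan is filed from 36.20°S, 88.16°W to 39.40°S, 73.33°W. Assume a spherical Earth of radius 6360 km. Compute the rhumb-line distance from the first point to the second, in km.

1348 km

Δψ = ln[tan(π/4+φ₂/2)/tan(π/4+φ₁/2)] = -0.0707;  Δφ = -0.0559 rad,  Δλ = +0.2588 rad
q = Δφ/Δψ = 0.7899
d = R·√(Δφ² + q²Δλ²) = 6360·0.21195 = 1348 km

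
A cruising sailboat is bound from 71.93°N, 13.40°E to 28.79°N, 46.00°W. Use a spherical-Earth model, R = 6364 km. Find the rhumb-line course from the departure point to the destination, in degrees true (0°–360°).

218.3°

Δψ = ln[tan(π/4+φ₂/2)/tan(π/4+φ₁/2)] = -1.3137
Δλ = -1.0367 rad (taken the short way round)
course = atan2(Δλ, Δψ) = 218.28°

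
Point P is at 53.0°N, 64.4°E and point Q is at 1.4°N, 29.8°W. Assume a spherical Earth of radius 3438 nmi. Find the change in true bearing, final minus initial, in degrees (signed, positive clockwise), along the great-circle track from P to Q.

-57.3°

Initial bearing θ₁ = atan2(sin Δλ cos φ₂, cos φ₁ sin φ₂ − sin φ₁ cos φ₂ cos Δλ) = 274.20°
Final bearing θ₂ = (initial bearing from the destination back to the start) + 180° = 216.90°
Δθ = θ₂ − θ₁ = -57.3°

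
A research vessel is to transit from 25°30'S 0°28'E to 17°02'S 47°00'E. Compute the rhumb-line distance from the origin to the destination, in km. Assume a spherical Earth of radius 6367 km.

Rhumb course C = atan2(Δλ, Δψ) with Δψ = ln[tan(π/4+φ₂/2)/tan(π/4+φ₁/2)] = +0.1588, Δλ = +0.8122 → C = 78.94°
d = R·|Δφ| / |cos C| = 6367·0.14777 / 0.19185 = 4904 km

4904 km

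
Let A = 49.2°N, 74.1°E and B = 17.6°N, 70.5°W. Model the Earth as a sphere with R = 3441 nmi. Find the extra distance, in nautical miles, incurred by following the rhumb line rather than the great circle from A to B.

947 nmi

Great circle: cos σ = sin φ₁ sin φ₂ + cos φ₁ cos φ₂ cos Δλ,  σ = 1.8533 rad → d_gc = 6377.3 nmi
Rhumb line: Δψ = -0.6770, q = Δφ/Δψ = 0.8146, d_rh = R√(Δφ²+q²Δλ²) = 7324.7 nmi
Excess = 7324.7 − 6377.3 = 947.4 ≈ 947 nmi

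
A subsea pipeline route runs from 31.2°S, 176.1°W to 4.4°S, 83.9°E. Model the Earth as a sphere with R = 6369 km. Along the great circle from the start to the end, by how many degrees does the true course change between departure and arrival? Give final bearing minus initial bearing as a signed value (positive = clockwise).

+41.1°

Initial bearing θ₁ = atan2(sin Δλ cos φ₂, cos φ₁ sin φ₂ − sin φ₁ cos φ₂ cos Δλ) = 261.01°
Final bearing θ₂ = (initial bearing from the destination back to the start) + 180° = 302.07°
Δθ = θ₂ − θ₁ = +41.1°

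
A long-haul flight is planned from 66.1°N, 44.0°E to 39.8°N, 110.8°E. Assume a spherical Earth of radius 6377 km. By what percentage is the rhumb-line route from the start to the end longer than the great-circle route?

3.9%

Great circle: σ = 0.7844 rad → d_gc = Rσ = 5001.8 km
Rhumb: Δφ = -0.4590, Δλ = +1.1659, Δψ = -0.7945, q = Δφ/Δψ = 0.5778 → d_rh = R√(Δφ²+q²Δλ²) = 5198.1 km
Excess = (5198.1 − 5001.8) / 5001.8 = 196.3 / 5001.8 = 3.92% ≈ 3.9%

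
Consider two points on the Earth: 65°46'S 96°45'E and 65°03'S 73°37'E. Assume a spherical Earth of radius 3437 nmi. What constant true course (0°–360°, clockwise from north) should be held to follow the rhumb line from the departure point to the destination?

Meridional parts: M(φ₁)=-1.5386, M(φ₂)=-1.5085 → ΔM = +0.0301;  Δλ = -0.4038 rad
tan C = Δλ / ΔM = -13.4320 → C = 274.26°

274.3°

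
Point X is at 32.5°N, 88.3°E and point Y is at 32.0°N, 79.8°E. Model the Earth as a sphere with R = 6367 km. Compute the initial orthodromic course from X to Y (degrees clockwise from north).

268.3°

θ = atan2( sin Δλ·cos φ₂ ,  cos φ₁ sin φ₂ − sin φ₁ cos φ₂ cos Δλ )
  = atan2(-0.1253, -0.0037) = 268.30°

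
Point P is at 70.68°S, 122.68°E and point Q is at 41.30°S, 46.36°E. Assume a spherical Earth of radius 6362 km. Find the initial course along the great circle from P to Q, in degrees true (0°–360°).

266.0°

θ = atan2( sin Δλ·cos φ₂ ,  cos φ₁ sin φ₂ − sin φ₁ cos φ₂ cos Δλ )
  = atan2(-0.7300, -0.0507) = 266.03°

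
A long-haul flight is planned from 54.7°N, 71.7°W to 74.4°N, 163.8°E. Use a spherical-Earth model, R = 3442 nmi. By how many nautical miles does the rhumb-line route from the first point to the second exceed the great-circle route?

526 nmi

Great circle: cos σ = sin φ₁ sin φ₂ + cos φ₁ cos φ₂ cos Δλ,  σ = 0.7981 rad → d_gc = 2747.1 nmi
Rhumb line: Δψ = +0.8428, q = Δφ/Δψ = 0.4080, d_rh = R√(Δφ²+q²Δλ²) = 3272.9 nmi
Excess = 3272.9 − 2747.1 = 525.8 ≈ 526 nmi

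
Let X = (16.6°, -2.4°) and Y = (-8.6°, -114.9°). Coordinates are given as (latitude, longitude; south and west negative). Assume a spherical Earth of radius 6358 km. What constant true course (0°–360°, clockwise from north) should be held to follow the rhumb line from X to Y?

257.2°

Meridional parts: M(φ₁)=+0.2939, M(φ₂)=-0.1507 → ΔM = -0.4445;  Δλ = -1.9635 rad
tan C = Δλ / ΔM = +4.4170 → C = 257.24°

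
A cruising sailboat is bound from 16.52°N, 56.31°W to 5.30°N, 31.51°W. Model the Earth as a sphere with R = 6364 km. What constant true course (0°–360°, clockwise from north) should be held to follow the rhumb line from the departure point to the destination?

114.8°

Δψ = ln[tan(π/4+φ₂/2)/tan(π/4+φ₁/2)] = -0.1998
Δλ = +0.4328 rad (taken the short way round)
course = atan2(Δλ, Δψ) = 114.78°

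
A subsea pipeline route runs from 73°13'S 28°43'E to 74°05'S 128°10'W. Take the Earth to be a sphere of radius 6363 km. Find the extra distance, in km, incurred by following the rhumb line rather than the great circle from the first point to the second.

1348 km

Great circle: cos σ = sin φ₁ sin φ₂ + cos φ₁ cos φ₂ cos Δλ,  σ = 0.5588 rad → d_gc = 3555.92 km
Rhumb line: Δψ = -0.0537, q = Δφ/Δψ = 0.2814, d_rh = R√(Δφ²+q²Δλ²) = 4904.38 km
Excess = 4904.38 − 3555.92 = 1348.46 ≈ 1348 km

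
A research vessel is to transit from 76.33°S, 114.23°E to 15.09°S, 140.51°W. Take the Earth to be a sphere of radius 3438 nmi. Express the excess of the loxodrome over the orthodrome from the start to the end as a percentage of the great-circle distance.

Great circle: σ = 1.3767 rad → d_gc = Rσ = 4733.0 nmi
Rhumb: Δφ = +1.0688, Δλ = +1.8371, Δψ = +1.8549, q = Δφ/Δψ = 0.5762 → d_rh = R√(Δφ²+q²Δλ²) = 5171.9 nmi
Excess = (5171.9 − 4733.0) / 4733.0 = 438.9 / 4733.0 = 9.27% ≈ 9.3%

9.3%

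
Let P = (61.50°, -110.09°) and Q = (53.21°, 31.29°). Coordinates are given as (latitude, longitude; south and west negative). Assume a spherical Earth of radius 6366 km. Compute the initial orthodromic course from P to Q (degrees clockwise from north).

N = sin Δλ·cos φ₂ = +0.3738;  D = cos φ₁ sin φ₂ − sin φ₁ cos φ₂ cos Δλ = +0.7933
initial course = atan2(N, D) = 25.23°

25.2°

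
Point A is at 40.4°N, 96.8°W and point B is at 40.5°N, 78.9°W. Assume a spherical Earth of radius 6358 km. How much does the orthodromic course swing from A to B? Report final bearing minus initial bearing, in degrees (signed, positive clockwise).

+11.7°

Initial bearing θ₁ = atan2(sin Δλ cos φ₂, cos φ₁ sin φ₂ − sin φ₁ cos φ₂ cos Δλ) = 83.75°
Final bearing θ₂ = (initial bearing from the destination back to the start) + 180° = 95.42°
Δθ = θ₂ − θ₁ = +11.7°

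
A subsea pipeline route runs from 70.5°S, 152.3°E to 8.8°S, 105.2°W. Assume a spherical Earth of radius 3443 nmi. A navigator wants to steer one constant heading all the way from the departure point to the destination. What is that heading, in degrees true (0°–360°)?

48.1°

Meridional parts: M(φ₁)=-1.7612, M(φ₂)=-0.1542 → ΔM = +1.6070;  Δλ = +1.7890 rad
tan C = Δλ / ΔM = +1.1132 → C = 48.07°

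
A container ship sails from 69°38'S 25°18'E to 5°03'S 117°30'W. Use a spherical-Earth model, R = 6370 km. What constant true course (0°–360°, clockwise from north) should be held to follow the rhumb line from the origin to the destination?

Δψ = ln[tan(π/4+φ₂/2)/tan(π/4+φ₁/2)] = +1.6286
Δλ = -2.4923 rad (taken the short way round)
course = atan2(Δλ, Δψ) = 303.16°

303.2°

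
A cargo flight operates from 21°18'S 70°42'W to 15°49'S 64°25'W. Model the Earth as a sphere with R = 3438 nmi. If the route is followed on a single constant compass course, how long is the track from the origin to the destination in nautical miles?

486 nmi

Rhumb course C = atan2(Δλ, Δψ) with Δψ = ln[tan(π/4+φ₂/2)/tan(π/4+φ₁/2)] = +0.1010, Δλ = +0.1097 → C = 47.36°
d = R·|Δφ| / |cos C| = 3438·0.09570 / 0.67745 = 486 nmi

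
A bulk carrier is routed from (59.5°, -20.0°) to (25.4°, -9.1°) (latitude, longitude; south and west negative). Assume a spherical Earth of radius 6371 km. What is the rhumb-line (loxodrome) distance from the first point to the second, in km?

3888 km

Δψ = ln[tan(π/4+φ₂/2)/tan(π/4+φ₁/2)] = -0.8410;  Δφ = -0.5952 rad,  Δλ = +0.1902 rad
q = Δφ/Δψ = 0.7076
d = R·√(Δφ² + q²Δλ²) = 6371·0.61019 = 3888 km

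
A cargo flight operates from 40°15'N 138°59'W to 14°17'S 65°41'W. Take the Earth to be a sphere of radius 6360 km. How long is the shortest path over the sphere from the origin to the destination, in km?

cos σ = sin φ₁ sin φ₂ + cos φ₁ cos φ₂ cos Δλ
      = sin(40.25°)sin(-14.28°) + cos(40.25°)cos(-14.28°)cos(73.30°) = 0.0531
σ = 86.954° → d = Rσ = 6360·1.51764 = 9652 km

9652 km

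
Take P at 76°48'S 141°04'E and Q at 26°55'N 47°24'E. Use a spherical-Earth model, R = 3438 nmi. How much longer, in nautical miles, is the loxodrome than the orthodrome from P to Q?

Great circle: cos σ = sin φ₁ sin φ₂ + cos φ₁ cos φ₂ cos Δλ,  σ = 2.0418 rad → d_gc = 7019.6 nmi
Rhumb line: Δψ = +2.6448, q = Δφ/Δψ = 0.6844, d_rh = R√(Δφ²+q²Δλ²) = 7316.4 nmi
Excess = 7316.4 − 7019.6 = 296.8 ≈ 297 nmi

297 nmi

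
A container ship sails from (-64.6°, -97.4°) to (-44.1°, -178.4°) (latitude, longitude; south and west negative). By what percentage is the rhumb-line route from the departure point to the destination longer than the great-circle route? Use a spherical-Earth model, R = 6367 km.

6.1%

Great circle: σ = 0.8273 rad → d_gc = Rσ = 5267.7 km
Rhumb: Δφ = +0.3578, Δλ = -1.4137, Δψ = +0.6307, q = Δφ/Δψ = 0.5673 → d_rh = R√(Δφ²+q²Δλ²) = 5591.2 km
Excess = (5591.2 − 5267.7) / 5267.7 = 323.5 / 5267.7 = 6.14% ≈ 6.1%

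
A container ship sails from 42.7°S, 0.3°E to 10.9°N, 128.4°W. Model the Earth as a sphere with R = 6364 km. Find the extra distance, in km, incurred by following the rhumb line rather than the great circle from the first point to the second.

503 km

Great circle: cos σ = sin φ₁ sin φ₂ + cos φ₁ cos φ₂ cos Δλ,  σ = 2.1888 rad → d_gc = 13929.82 km
Rhumb line: Δψ = +1.0171, q = Δφ/Δψ = 0.9198, d_rh = R√(Δφ²+q²Δλ²) = 14433.25 km
Excess = 14433.25 − 13929.82 = 503.43 ≈ 503 km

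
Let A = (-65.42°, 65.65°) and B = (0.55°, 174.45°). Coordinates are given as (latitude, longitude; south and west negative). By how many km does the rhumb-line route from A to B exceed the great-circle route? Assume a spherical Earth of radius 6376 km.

756 km

Great circle: cos σ = sin φ₁ sin φ₂ + cos φ₁ cos φ₂ cos Δλ,  σ = 1.7141 rad → d_gc = 10928.8 km
Rhumb line: Δψ = +1.5335, q = Δφ/Δψ = 0.7508, d_rh = R√(Δφ²+q²Δλ²) = 11684.6 km
Excess = 11684.6 − 10928.8 = 755.8 ≈ 756 km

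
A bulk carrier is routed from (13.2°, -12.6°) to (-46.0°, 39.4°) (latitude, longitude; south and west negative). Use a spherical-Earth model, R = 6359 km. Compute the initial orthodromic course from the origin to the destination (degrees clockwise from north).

θ = atan2( sin Δλ·cos φ₂ ,  cos φ₁ sin φ₂ − sin φ₁ cos φ₂ cos Δλ )
  = atan2(+0.5474, -0.7980) = 145.55°

145.6°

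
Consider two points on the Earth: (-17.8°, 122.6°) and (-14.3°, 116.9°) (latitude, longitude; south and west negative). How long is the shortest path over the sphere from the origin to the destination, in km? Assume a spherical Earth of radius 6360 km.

Haversine: a = sin²(Δφ/2)+cos φ₁ cos φ₂ sin²(Δλ/2) = 0.00321;  σ = 2·atan2(√a,√(1−a))
σ = 6.499° → d = Rσ = 6360·0.11344 = 721 km

721 km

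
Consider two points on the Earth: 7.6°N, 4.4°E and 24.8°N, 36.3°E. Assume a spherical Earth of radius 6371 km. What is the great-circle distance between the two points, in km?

3889 km

cos σ = sin φ₁ sin φ₂ + cos φ₁ cos φ₂ cos Δλ
      = sin(7.60°)sin(24.80°) + cos(7.60°)cos(24.80°)cos(31.90°) = 0.8194
σ = 34.977° → d = Rσ = 6371·0.61046 = 3889 km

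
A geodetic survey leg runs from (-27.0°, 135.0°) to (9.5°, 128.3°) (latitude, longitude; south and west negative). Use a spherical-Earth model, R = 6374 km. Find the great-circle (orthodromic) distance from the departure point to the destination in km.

4124 km

Haversine: a = sin²(Δφ/2)+cos φ₁ cos φ₂ sin²(Δλ/2) = 0.10107;  σ = 2·atan2(√a,√(1−a))
σ = 37.074° → d = Rσ = 6374·0.64707 = 4124 km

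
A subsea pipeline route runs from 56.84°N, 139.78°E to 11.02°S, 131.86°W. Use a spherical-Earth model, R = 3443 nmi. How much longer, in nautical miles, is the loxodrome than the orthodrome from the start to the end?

147 nmi

Great circle: cos σ = sin φ₁ sin φ₂ + cos φ₁ cos φ₂ cos Δλ,  σ = 1.7160 rad → d_gc = 5908.1 nmi
Rhumb line: Δψ = -1.4051, q = Δφ/Δψ = 0.8429, d_rh = R√(Δφ²+q²Δλ²) = 6054.8 nmi
Excess = 6054.8 − 5908.1 = 146.7 ≈ 147 nmi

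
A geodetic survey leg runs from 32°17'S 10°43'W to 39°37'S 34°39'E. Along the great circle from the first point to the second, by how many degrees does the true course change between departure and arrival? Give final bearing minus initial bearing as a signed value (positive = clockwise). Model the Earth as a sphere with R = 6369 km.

-27.6°

Initial bearing θ₁ = atan2(sin Δλ cos φ₂, cos φ₁ sin φ₂ − sin φ₁ cos φ₂ cos Δλ) = 114.52°
Final bearing θ₂ = (initial bearing from the destination back to the start) + 180° = 86.89°
Δθ = θ₂ − θ₁ = -27.6°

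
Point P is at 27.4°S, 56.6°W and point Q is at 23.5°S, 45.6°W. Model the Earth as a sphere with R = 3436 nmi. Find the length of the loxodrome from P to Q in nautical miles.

640 nmi

Rhumb course C = atan2(Δλ, Δψ) with Δψ = ln[tan(π/4+φ₂/2)/tan(π/4+φ₁/2)] = +0.0754, Δλ = +0.1920 → C = 68.56°
d = R·|Δφ| / |cos C| = 3436·0.06807 / 0.36557 = 640 nmi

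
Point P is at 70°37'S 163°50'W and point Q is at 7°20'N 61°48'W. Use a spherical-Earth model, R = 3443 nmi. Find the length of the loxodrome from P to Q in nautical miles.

Δψ = ln[tan(π/4+φ₂/2)/tan(π/4+φ₁/2)] = +1.8957;  Δφ = +1.3605 rad,  Δλ = +1.7808 rad
q = Δφ/Δψ = 0.7177
d = R·√(Δφ² + q²Δλ²) = 3443·1.86663 = 6427 nmi

6427 nmi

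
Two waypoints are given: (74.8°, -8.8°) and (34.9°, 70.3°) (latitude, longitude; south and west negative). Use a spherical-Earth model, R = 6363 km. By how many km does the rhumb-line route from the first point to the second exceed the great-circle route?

Great circle: cos σ = sin φ₁ sin φ₂ + cos φ₁ cos φ₂ cos Δλ,  σ = 0.9363 rad → d_gc = 5957.5 km
Rhumb line: Δψ = -1.3635, q = Δφ/Δψ = 0.5107, d_rh = R√(Δφ²+q²Δλ²) = 6305.9 km
Excess = 6305.9 − 5957.5 = 348.4 ≈ 348 km

348 km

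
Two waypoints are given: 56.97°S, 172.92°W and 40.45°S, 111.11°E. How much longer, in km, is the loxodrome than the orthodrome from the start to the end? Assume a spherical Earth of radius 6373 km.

257 km

Great circle: cos σ = sin φ₁ sin φ₂ + cos φ₁ cos φ₂ cos Δλ,  σ = 0.8704 rad → d_gc = 5547.3 km
Rhumb line: Δψ = +0.4425, q = Δφ/Δψ = 0.6516, d_rh = R√(Δφ²+q²Δλ²) = 5804.3 km
Excess = 5804.3 − 5547.3 = 257.0 ≈ 257 km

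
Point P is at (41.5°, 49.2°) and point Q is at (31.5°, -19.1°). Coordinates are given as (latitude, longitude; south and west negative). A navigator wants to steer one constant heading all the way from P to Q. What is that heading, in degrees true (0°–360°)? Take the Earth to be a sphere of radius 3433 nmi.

Meridional parts: M(φ₁)=+0.7975, M(φ₂)=+0.5798 → ΔM = -0.2177;  Δλ = -1.1921 rad
tan C = Δλ / ΔM = +5.4757 → C = 259.65°

259.7°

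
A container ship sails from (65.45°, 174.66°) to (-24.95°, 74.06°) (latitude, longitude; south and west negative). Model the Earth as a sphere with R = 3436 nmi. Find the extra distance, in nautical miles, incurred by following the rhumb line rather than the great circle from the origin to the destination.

241 nmi

Great circle: cos σ = sin φ₁ sin φ₂ + cos φ₁ cos φ₂ cos Δλ,  σ = 2.0409 rad → d_gc = 7012.6 nmi
Rhumb line: Δψ = -1.9751, q = Δφ/Δψ = 0.7988, d_rh = R√(Δφ²+q²Δλ²) = 7253.7 nmi
Excess = 7253.7 − 7012.6 = 241.1 ≈ 241 nmi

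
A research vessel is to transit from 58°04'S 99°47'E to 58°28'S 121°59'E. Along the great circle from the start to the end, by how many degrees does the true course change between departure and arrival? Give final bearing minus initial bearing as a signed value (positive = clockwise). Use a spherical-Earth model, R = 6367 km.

At departure: θ₁ = atan2(sin Δλ cos φ₂, cos φ₁ sin φ₂ − sin φ₁ cos φ₂ cos Δλ) = 101.41°
At arrival: θ₂ = atan2(sin Δλ cos φ₁, −cos φ₂ sin φ₁ + sin φ₂ cos φ₁ cos Δλ) = 82.46°
Δθ = θ₂ − θ₁ = -18.9°

-18.9°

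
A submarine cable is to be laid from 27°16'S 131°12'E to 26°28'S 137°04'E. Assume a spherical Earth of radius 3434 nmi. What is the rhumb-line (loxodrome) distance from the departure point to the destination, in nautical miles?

Rhumb course C = atan2(Δλ, Δψ) with Δψ = ln[tan(π/4+φ₂/2)/tan(π/4+φ₁/2)] = +0.0157, Δλ = +0.1024 → C = 81.31°
d = R·|Δφ| / |cos C| = 3434·0.01396 / 0.15111 = 317 nmi

317 nmi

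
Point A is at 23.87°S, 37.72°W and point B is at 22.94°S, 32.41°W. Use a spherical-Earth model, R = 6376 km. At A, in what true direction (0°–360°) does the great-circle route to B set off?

N = sin Δλ·cos φ₂ = +0.0852;  D = cos φ₁ sin φ₂ − sin φ₁ cos φ₂ cos Δλ = +0.0146
initial course = atan2(N, D) = 80.26°

80.3°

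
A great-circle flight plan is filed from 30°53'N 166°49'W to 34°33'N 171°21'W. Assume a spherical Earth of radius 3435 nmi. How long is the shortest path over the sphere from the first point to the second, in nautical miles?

cos σ = sin φ₁ sin φ₂ + cos φ₁ cos φ₂ cos Δλ
      = sin(30.88°)sin(34.55°) + cos(30.88°)cos(34.55°)cos(-4.53°) = 0.9957
σ = 5.289° → d = Rσ = 3435·0.09232 = 317 nmi

317 nmi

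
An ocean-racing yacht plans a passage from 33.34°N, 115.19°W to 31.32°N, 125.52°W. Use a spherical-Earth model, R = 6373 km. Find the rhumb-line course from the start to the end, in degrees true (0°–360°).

Meridional parts: M(φ₁)=+0.6178, M(φ₂)=+0.5761 → ΔM = -0.0417;  Δλ = -0.1803 rad
tan C = Δλ / ΔM = +4.3207 → C = 256.97°

257.0°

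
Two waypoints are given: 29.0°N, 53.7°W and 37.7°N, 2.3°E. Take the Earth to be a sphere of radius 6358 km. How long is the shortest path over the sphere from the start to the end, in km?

Haversine: a = sin²(Δφ/2)+cos φ₁ cos φ₂ sin²(Δλ/2) = 0.15828;  σ = 2·atan2(√a,√(1−a))
σ = 46.886° → d = Rσ = 6358·0.81832 = 5203 km

5203 km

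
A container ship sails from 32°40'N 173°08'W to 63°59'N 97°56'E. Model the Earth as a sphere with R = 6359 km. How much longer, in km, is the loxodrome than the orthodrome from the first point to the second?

444 km

Great circle: cos σ = sin φ₁ sin φ₂ + cos φ₁ cos φ₂ cos Δλ,  σ = 1.0565 rad → d_gc = 6718.2 km
Rhumb line: Δψ = +0.8614, q = Δφ/Δψ = 0.6345, d_rh = R√(Δφ²+q²Δλ²) = 7162.5 km
Excess = 7162.5 − 6718.2 = 444.3 ≈ 444 km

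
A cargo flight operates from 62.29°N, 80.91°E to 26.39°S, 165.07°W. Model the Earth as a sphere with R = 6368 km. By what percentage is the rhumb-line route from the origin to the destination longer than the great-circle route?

Great circle: σ = 2.1689 rad → d_gc = Rσ = 13811.4 km
Rhumb: Δφ = -1.5478, Δλ = +1.9900, Δψ = -1.8776, q = Δφ/Δψ = 0.8243 → d_rh = R√(Δφ²+q²Δλ²) = 14362.0 km
Excess = (14362.0 − 13811.4) / 13811.4 = 550.6 / 13811.4 = 3.99% ≈ 4.0%

4.0%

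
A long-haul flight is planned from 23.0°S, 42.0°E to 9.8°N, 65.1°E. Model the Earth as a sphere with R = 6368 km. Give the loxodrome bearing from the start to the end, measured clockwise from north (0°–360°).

34.6°

Meridional parts: M(φ₁)=-0.4127, M(φ₂)=+0.1719 → ΔM = +0.5845;  Δλ = +0.4032 rad
tan C = Δλ / ΔM = +0.6897 → C = 34.59°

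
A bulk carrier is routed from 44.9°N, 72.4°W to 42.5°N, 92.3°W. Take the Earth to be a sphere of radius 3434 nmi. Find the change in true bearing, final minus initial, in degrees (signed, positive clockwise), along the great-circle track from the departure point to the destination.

At departure: θ₁ = atan2(sin Δλ cos φ₂, cos φ₁ sin φ₂ − sin φ₁ cos φ₂ cos Δλ) = 267.54°
At arrival: θ₂ = atan2(sin Δλ cos φ₁, −cos φ₂ sin φ₁ + sin φ₂ cos φ₁ cos Δλ) = 253.71°
Δθ = θ₂ − θ₁ = -13.8°

-13.8°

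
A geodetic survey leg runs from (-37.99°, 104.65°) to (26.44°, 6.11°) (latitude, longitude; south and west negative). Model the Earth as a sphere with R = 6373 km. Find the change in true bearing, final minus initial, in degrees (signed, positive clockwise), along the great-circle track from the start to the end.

+15.7°

At departure: θ₁ = atan2(sin Δλ cos φ₂, cos φ₁ sin φ₂ − sin φ₁ cos φ₂ cos Δλ) = 286.90°
At arrival: θ₂ = atan2(sin Δλ cos φ₁, −cos φ₂ sin φ₁ + sin φ₂ cos φ₁ cos Δλ) = 302.63°
Δθ = θ₂ − θ₁ = +15.7°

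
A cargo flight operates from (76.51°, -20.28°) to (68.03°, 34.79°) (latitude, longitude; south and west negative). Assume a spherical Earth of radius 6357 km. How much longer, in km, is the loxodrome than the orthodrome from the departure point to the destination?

71 km

Great circle: cos σ = sin φ₁ sin φ₂ + cos φ₁ cos φ₂ cos Δλ,  σ = 0.3119 rad → d_gc = 1982.5 km
Rhumb line: Δψ = -0.4955, q = Δφ/Δψ = 0.2987, d_rh = R√(Δφ²+q²Δλ²) = 2053.4 km
Excess = 2053.4 − 1982.5 = 70.9 ≈ 71 km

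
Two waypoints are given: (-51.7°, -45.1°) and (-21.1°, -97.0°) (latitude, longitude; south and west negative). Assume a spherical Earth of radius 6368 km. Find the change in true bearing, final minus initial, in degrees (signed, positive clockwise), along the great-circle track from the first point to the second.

Initial bearing θ₁ = atan2(sin Δλ cos φ₂, cos φ₁ sin φ₂ − sin φ₁ cos φ₂ cos Δλ) = 287.30°
Final bearing θ₂ = (initial bearing from the destination back to the start) + 180° = 320.63°
Δθ = θ₂ − θ₁ = +33.3°

+33.3°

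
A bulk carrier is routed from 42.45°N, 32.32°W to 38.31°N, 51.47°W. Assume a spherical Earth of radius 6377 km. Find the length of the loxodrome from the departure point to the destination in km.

Rhumb course C = atan2(Δλ, Δψ) with Δψ = ln[tan(π/4+φ₂/2)/tan(π/4+φ₁/2)] = -0.0949, Δλ = -0.3342 → C = 254.15°
d = R·|Δφ| / |cos C| = 6377·0.07226 / 0.27315 = 1687 km

1687 km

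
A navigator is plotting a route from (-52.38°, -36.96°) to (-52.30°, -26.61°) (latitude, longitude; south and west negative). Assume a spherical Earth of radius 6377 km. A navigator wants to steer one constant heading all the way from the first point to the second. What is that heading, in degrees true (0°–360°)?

Meridional parts: M(φ₁)=-1.0770, M(φ₂)=-1.0747 → ΔM = +0.0023;  Δλ = +0.1806 rad
tan C = Δλ / ΔM = +79.0448 → C = 89.28°

89.3°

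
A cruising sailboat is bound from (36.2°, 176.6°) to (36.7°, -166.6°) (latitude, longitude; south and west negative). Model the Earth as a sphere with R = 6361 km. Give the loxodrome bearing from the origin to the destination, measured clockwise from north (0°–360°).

87.9°

Δψ = ln[tan(π/4+φ₂/2)/tan(π/4+φ₁/2)] = +0.0108
Δλ = +0.2932 rad (taken the short way round)
course = atan2(Δλ, Δψ) = 87.88°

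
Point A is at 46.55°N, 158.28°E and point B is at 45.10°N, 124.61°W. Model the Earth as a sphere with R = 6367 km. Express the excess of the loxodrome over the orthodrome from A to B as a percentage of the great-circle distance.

4.4%

Great circle: σ = 0.8988 rad → d_gc = Rσ = 5722.8 km
Rhumb: Δφ = -0.0253, Δλ = +1.3458, Δψ = -0.0363, q = Δφ/Δψ = 0.6968 → d_rh = R√(Δφ²+q²Δλ²) = 5972.9 km
Excess = (5972.9 − 5722.8) / 5722.8 = 250.1 / 5722.8 = 4.37% ≈ 4.4%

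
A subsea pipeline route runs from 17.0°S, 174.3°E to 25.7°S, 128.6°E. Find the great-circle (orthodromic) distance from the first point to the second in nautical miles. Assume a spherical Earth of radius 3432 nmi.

Haversine: a = sin²(Δφ/2)+cos φ₁ cos φ₂ sin²(Δλ/2) = 0.13569;  σ = 2·atan2(√a,√(1−a))
σ = 43.229° → d = Rσ = 3432·0.75450 = 2589 nmi

2589 nmi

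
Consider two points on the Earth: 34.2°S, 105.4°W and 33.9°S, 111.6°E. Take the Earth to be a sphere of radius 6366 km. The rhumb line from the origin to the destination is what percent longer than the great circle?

Great circle: σ = 1.8078 rad → d_gc = Rσ = 11508.2 km
Rhumb: Δφ = +0.0052, Δλ = -2.4958, Δψ = +0.0063, q = Δφ/Δψ = 0.8285 → d_rh = R√(Δφ²+q²Δλ²) = 13164.3 km
Excess = (13164.3 − 11508.2) / 11508.2 = 1656.1 / 11508.2 = 14.39% ≈ 14.4%

14.4%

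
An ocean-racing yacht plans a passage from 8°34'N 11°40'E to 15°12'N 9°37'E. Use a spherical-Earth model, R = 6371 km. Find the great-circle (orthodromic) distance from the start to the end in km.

cos σ = sin φ₁ sin φ₂ + cos φ₁ cos φ₂ cos Δλ
      = sin(8.57°)sin(15.20°) + cos(8.57°)cos(15.20°)cos(-2.05°) = 0.9927
σ = 6.930° → d = Rσ = 6371·0.12095 = 771 km

771 km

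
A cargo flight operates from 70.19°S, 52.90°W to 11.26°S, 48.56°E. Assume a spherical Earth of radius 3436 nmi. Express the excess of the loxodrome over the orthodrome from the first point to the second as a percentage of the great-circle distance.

Great circle: σ = 1.4529 rad → d_gc = Rσ = 4992.0 nmi
Rhumb: Δφ = +1.0285, Δλ = +1.7708, Δψ = +1.5474, q = Δφ/Δψ = 0.6647 → d_rh = R√(Δφ²+q²Δλ²) = 5370.8 nmi
Excess = (5370.8 − 4992.0) / 4992.0 = 378.8 / 4992.0 = 7.59% ≈ 7.6%

7.6%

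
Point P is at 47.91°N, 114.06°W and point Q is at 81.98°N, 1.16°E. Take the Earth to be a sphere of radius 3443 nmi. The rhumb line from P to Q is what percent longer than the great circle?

14.7%

Great circle: σ = 0.8024 rad → d_gc = Rσ = 2762.6 nmi
Rhumb: Δφ = +0.5946, Δλ = +2.0110, Δψ = +1.7027, q = Δφ/Δψ = 0.3492 → d_rh = R√(Δφ²+q²Δλ²) = 3168.3 nmi
Excess = (3168.3 − 2762.6) / 2762.6 = 405.7 / 2762.6 = 14.69% ≈ 14.7%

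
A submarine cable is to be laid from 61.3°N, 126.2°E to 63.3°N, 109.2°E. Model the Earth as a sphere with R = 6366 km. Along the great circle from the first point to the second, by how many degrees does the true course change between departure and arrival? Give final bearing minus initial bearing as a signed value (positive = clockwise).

-15.1°

Initial bearing θ₁ = atan2(sin Δλ cos φ₂, cos φ₁ sin φ₂ − sin φ₁ cos φ₂ cos Δλ) = 291.64°
Final bearing θ₂ = (initial bearing from the destination back to the start) + 180° = 276.56°
Δθ = θ₂ − θ₁ = -15.1°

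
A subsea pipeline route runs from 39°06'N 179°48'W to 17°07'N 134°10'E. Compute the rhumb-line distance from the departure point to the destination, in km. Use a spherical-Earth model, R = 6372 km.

Rhumb course C = atan2(Δλ, Δψ) with Δψ = ln[tan(π/4+φ₂/2)/tan(π/4+φ₁/2)] = -0.4392, Δλ = -0.8034 → C = 241.33°
d = R·|Δφ| / |cos C| = 6372·0.38368 / 0.47971 = 5097 km

5097 km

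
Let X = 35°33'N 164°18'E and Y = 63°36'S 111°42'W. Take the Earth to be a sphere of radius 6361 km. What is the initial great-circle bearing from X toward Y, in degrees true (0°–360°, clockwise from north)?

149.7°

θ = atan2( sin Δλ·cos φ₂ ,  cos φ₁ sin φ₂ − sin φ₁ cos φ₂ cos Δλ )
  = atan2(+0.4422, -0.7558) = 149.67°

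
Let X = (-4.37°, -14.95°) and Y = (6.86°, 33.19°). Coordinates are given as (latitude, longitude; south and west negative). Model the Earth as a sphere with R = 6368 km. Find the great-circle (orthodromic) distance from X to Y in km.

cos σ = sin φ₁ sin φ₂ + cos φ₁ cos φ₂ cos Δλ
      = sin(-4.37°)sin(6.86°) + cos(-4.37°)cos(6.86°)cos(48.14°) = 0.6515
σ = 49.345° → d = Rσ = 6368·0.86123 = 5484 km

5484 km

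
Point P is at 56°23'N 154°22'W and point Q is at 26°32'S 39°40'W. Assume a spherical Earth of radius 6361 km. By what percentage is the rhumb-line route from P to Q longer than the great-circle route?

Great circle: σ = 2.1883 rad → d_gc = Rσ = 13919.7 km
Rhumb: Δφ = -1.4472, Δλ = +2.0019, Δψ = -1.6777, q = Δφ/Δψ = 0.8626 → d_rh = R√(Δφ²+q²Δλ²) = 14331.7 km
Excess = (14331.7 − 13919.7) / 13919.7 = 412.0 / 13919.7 = 2.96% ≈ 3.0%

3.0%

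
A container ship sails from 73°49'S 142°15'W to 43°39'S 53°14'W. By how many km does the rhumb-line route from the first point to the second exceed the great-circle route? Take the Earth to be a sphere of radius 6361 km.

435 km

Great circle: cos σ = sin φ₁ sin φ₂ + cos φ₁ cos φ₂ cos Δλ,  σ = 0.8415 rad → d_gc = 5352.6 km
Rhumb line: Δψ = +1.1023, q = Δφ/Δψ = 0.4777, d_rh = R√(Δφ²+q²Δλ²) = 5787.9 km
Excess = 5787.9 − 5352.6 = 435.3 ≈ 435 km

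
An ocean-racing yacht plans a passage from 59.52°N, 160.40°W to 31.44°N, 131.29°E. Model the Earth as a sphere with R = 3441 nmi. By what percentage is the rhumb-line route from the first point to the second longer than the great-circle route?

3.4%

Great circle: σ = 0.9154 rad → d_gc = Rσ = 3149.9 nmi
Rhumb: Δφ = -0.4901, Δλ = -1.1922, Δψ = -0.7218, q = Δφ/Δψ = 0.6790 → d_rh = R√(Δφ²+q²Δλ²) = 3256.3 nmi
Excess = (3256.3 − 3149.9) / 3149.9 = 106.4 / 3149.9 = 3.38% ≈ 3.4%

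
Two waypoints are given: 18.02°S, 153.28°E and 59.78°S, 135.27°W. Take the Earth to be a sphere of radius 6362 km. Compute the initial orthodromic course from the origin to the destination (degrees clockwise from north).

θ = atan2( sin Δλ·cos φ₂ ,  cos φ₁ sin φ₂ − sin φ₁ cos φ₂ cos Δλ )
  = atan2(+0.4772, -0.7722) = 148.29°

148.3°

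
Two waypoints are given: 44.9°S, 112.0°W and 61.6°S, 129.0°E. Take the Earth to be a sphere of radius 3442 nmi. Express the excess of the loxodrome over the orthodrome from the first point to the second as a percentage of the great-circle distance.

14.7%

Great circle: σ = 1.0955 rad → d_gc = Rσ = 3770.8 nmi
Rhumb: Δφ = -0.2915, Δλ = -2.0769, Δψ = -0.4953, q = Δφ/Δψ = 0.5885 → d_rh = R√(Δφ²+q²Δλ²) = 4324.8 nmi
Excess = (4324.8 − 3770.8) / 3770.8 = 554.0 / 3770.8 = 14.69% ≈ 14.7%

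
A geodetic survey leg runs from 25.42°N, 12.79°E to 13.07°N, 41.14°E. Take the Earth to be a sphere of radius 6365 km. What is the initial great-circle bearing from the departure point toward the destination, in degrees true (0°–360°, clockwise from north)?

109.5°

θ = atan2( sin Δλ·cos φ₂ ,  cos φ₁ sin φ₂ − sin φ₁ cos φ₂ cos Δλ )
  = atan2(+0.4626, -0.1637) = 109.49°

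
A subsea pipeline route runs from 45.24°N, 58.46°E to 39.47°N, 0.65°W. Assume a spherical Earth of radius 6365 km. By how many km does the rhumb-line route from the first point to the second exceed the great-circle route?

Great circle: cos σ = sin φ₁ sin φ₂ + cos φ₁ cos φ₂ cos Δλ,  σ = 0.7518 rad → d_gc = 4785.5 km
Rhumb line: Δψ = -0.1364, q = Δφ/Δψ = 0.7382, d_rh = R√(Δφ²+q²Δλ²) = 4889.3 km
Excess = 4889.3 − 4785.5 = 103.8 ≈ 104 km

104 km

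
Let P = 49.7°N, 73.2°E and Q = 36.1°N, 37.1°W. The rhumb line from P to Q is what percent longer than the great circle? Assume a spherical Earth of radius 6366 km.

Great circle: σ = 1.2994 rad → d_gc = Rσ = 8272.1 km
Rhumb: Δφ = -0.2374, Δλ = -1.9251, Δψ = -0.3261, q = Δφ/Δψ = 0.7278 → d_rh = R√(Δφ²+q²Δλ²) = 9046.7 km
Excess = (9046.7 − 8272.1) / 8272.1 = 774.6 / 8272.1 = 9.36% ≈ 9.4%

9.4%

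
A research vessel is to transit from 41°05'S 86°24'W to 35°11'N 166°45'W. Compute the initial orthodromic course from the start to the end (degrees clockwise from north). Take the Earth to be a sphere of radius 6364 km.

303.1°

N = sin Δλ·cos φ₂ = -0.8057;  D = cos φ₁ sin φ₂ − sin φ₁ cos φ₂ cos Δλ = +0.5243
initial course = atan2(N, D) = 303.05°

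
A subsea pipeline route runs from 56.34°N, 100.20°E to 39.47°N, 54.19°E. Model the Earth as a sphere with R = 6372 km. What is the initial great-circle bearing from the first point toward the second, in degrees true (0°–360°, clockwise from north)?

θ = atan2( sin Δλ·cos φ₂ ,  cos φ₁ sin φ₂ − sin φ₁ cos φ₂ cos Δλ )
  = atan2(-0.5554, -0.0939) = 260.40°

260.4°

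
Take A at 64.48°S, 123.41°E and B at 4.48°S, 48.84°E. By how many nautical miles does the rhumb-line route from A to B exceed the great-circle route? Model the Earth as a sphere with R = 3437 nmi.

Great circle: cos σ = sin φ₁ sin φ₂ + cos φ₁ cos φ₂ cos Δλ,  σ = 1.3850 rad → d_gc = 4760.1 nmi
Rhumb line: Δψ = +1.4069, q = Δφ/Δψ = 0.7443, d_rh = R√(Δφ²+q²Δλ²) = 4903.1 nmi
Excess = 4903.1 − 4760.1 = 143.0 ≈ 143 nmi

143 nmi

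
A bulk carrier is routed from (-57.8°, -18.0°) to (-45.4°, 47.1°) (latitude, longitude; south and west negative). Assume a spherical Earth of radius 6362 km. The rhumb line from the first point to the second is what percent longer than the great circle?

3.6%

Great circle: σ = 0.7074 rad → d_gc = Rσ = 4500.6 km
Rhumb: Δφ = +0.2164, Δλ = +1.1362, Δψ = +0.3513, q = Δφ/Δψ = 0.6160 → d_rh = R√(Δφ²+q²Δλ²) = 4661.1 km
Excess = (4661.1 − 4500.6) / 4500.6 = 160.5 / 4500.6 = 3.57% ≈ 3.6%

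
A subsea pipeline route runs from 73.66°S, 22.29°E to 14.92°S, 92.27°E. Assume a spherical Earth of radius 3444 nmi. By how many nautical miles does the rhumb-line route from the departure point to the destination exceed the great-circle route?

153 nmi

Great circle: cos σ = sin φ₁ sin φ₂ + cos φ₁ cos φ₂ cos Δλ,  σ = 1.2237 rad → d_gc = 4214.5 nmi
Rhumb line: Δψ = +1.6776, q = Δφ/Δψ = 0.6111, d_rh = R√(Δφ²+q²Δλ²) = 4367.5 nmi
Excess = 4367.5 − 4214.5 = 153.0 ≈ 153 nmi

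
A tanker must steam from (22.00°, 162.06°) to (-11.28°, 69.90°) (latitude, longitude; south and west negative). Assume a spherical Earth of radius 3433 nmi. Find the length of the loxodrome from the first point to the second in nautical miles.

Rhumb course C = atan2(Δλ, Δψ) with Δψ = ln[tan(π/4+φ₂/2)/tan(π/4+φ₁/2)] = -0.5919, Δλ = -1.6085 → C = 249.80°
d = R·|Δφ| / |cos C| = 3433·0.58085 / 0.34536 = 5774 nmi

5774 nmi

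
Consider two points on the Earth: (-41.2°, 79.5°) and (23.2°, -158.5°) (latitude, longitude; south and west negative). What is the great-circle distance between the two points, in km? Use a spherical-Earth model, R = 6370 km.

14314 km

Haversine: a = sin²(Δφ/2)+cos φ₁ cos φ₂ sin²(Δλ/2) = 0.81298;  σ = 2·atan2(√a,√(1−a))
σ = 128.753° → d = Rσ = 6370·2.24716 = 14314 km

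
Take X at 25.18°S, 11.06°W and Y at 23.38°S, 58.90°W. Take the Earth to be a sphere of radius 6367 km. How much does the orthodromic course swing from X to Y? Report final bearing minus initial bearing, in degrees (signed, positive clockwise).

Initial bearing θ₁ = atan2(sin Δλ cos φ₂, cos φ₁ sin φ₂ − sin φ₁ cos φ₂ cos Δλ) = 261.89°
Final bearing θ₂ = (initial bearing from the destination back to the start) + 180° = 282.56°
Δθ = θ₂ − θ₁ = +20.7°

+20.7°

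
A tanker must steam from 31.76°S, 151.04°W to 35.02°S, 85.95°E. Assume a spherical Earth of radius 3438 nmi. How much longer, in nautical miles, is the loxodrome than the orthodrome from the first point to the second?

498 nmi

Great circle: cos σ = sin φ₁ sin φ₂ + cos φ₁ cos φ₂ cos Δλ,  σ = 1.6482 rad → d_gc = 5666.4 nmi
Rhumb line: Δψ = -0.0682, q = Δφ/Δψ = 0.8347, d_rh = R√(Δφ²+q²Δλ²) = 6164.4 nmi
Excess = 6164.4 − 5666.4 = 498.0 ≈ 498 nmi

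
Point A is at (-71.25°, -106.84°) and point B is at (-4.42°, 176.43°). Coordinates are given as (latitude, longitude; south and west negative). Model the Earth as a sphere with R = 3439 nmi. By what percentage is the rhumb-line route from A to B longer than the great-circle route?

Great circle: σ = 1.4237 rad → d_gc = Rσ = 4896.2 nmi
Rhumb: Δφ = +1.1664, Δλ = -1.3392, Δψ = +1.7240, q = Δφ/Δψ = 0.6766 → d_rh = R√(Δφ²+q²Δλ²) = 5079.3 nmi
Excess = (5079.3 − 4896.2) / 4896.2 = 183.1 / 4896.2 = 3.74% ≈ 3.7%

3.7%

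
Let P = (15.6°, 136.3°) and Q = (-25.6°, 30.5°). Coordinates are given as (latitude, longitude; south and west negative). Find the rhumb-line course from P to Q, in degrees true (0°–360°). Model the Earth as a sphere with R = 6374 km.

248.2°

Meridional parts: M(φ₁)=+0.2757, M(φ₂)=-0.4625 → ΔM = -0.7382;  Δλ = -1.8466 rad
tan C = Δλ / ΔM = +2.5016 → C = 248.21°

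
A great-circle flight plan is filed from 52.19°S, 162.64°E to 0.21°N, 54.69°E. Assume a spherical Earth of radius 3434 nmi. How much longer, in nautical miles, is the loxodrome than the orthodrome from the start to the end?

Great circle: cos σ = sin φ₁ sin φ₂ + cos φ₁ cos φ₂ cos Δλ,  σ = 1.7638 rad → d_gc = 6057.0 nmi
Rhumb line: Δψ = +1.0752, q = Δφ/Δψ = 0.8506, d_rh = R√(Δφ²+q²Δλ²) = 6336.2 nmi
Excess = 6336.2 − 6057.0 = 279.2 ≈ 279 nmi

279 nmi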